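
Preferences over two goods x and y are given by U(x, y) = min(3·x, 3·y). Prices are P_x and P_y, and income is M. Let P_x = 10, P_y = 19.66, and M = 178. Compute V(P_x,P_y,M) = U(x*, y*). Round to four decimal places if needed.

V = 18.004

With perfect complements, no substitution: consume in ratio x:y = 3:3.
Budget: P_x·x + P_y·x = M, so (3·P_x + 3·P_y)·x = 3·M.
Demand: x*(P_x,P_y,M) = 3·M/(3·P_x + 3·P_y), y* = 3·M/(3·P_x + 3·P_y).
Here 3·10 + 3·19.66 = 88.98, giving x* = 6.0013 and y* = 6.0013.
Utility at the optimum: U(6.0013, 6.0013) = 18.004.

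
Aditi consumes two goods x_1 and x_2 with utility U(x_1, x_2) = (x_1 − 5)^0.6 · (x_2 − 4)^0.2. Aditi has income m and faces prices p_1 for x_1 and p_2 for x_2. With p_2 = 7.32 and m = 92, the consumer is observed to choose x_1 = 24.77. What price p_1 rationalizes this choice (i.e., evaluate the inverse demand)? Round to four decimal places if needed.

p_1 = 2

Let x_1' = x_1−5, x_2' = x_2−4. MRS = 3·x_2'/x_1' = p_1/p_2.
Substituting into the budget: x_1* = 5 + 0.75·(m − 5·p_1 − 4·p_2)/p_1, and x_2* = 4 + 0.25·(…)/p_2.
Set x_1* = 24.77 in the demand function and solve for p_1: p_1 = 2.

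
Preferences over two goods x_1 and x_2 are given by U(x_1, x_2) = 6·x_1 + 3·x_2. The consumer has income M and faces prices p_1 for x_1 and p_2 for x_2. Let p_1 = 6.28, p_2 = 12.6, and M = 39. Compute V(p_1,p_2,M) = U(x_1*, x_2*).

V = 37.2611

Perfect substitutes: compare marginal utility per dollar. 6/p_1 vs 3/p_2 → 0.9554 vs 0.2381.
x_1 gives more utility per dollar, so spend all income on x_1: x_1* = M/p_1, x_2* = 0.
Numerically: x_1* = 6.2102, x_2* = 0.
Utility at the optimum: U(6.2102, 0) = 37.2611.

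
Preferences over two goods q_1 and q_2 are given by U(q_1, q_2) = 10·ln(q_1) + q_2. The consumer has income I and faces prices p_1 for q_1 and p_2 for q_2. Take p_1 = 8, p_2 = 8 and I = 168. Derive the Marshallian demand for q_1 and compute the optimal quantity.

So q_1*(p_1,p_2) = 10·p_2/p_1, independent of income; and q_2* = (I − 10·p_2)/p_2.
At the given prices: q_1* = 10·8/8 = 10.

q_1* = 10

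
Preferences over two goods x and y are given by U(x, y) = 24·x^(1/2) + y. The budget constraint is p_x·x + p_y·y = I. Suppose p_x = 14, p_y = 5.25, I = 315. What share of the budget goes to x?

MU_x = 12/√x, MU_y = 1. Tangency: 12/√x = p_x/p_y.
Thus x* = (12·p_y/p_x)² — independent of I — with the rest of income spent on y.
Plugging in: x* = (12·5.25/14)² = 20.25, y* = 6.
Expenditure on x: 14·20.25 = 283.5; share = 0.9.

share on x = 0.9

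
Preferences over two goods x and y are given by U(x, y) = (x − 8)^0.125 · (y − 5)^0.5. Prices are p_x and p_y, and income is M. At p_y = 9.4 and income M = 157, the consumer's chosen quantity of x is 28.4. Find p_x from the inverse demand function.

p_x = 1

This is Cobb-Douglas in (x−8, y−5): tangency gives 0.125·p_y·(y−5) = 0.5·p_x·(x−8).
After buying the subsistence bundle (8, 5), a share 0.2 of the remaining income goes to x: x* = 8 + 0.2·(M − 8p_x − 5p_y)/p_x.
Set x* = 28.4 in the demand function and solve for p_x: p_x = 1.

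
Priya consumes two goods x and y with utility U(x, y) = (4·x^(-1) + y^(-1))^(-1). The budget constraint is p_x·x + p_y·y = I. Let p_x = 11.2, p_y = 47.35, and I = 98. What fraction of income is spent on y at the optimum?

share on y = 0.5069

From the CES first-order condition, 4·(y/x)^(2) = p_x/p_y.
Solve for the ratio: y/x = [(1/4)·p_x/p_y]^(0.5).
With the ratio pinned down, the budget gives x* = I/(p_x + p_y·(y/x)) and y* = (y/x)·x*.
Numerically y/x = 0.243175, so x* = 98/(11.2 + 47.35·0.243175) = 4.3145 and y* = 0.243175·4.3145 = 1.0492.
Expenditure on y: 47.35·1.0492 = 49.6781; share = 0.5069.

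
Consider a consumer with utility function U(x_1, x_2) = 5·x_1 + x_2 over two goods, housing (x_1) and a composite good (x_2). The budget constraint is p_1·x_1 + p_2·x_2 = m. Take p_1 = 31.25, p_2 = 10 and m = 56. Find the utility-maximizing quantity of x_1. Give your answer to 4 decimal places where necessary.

x_1* = 1.792

x_1 gives more utility per dollar, so spend all income on x_1: x_1* = m/p_1, x_2* = 0.
Numerically: x_1* = 1.792, x_2* = 0.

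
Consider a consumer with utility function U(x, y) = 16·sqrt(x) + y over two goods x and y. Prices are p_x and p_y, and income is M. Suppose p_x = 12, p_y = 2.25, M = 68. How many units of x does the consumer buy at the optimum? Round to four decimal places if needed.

x* = 2.25

Set MRS = p_x/p_y: 8·x^(−1/2) = p_x/p_y.
Solve: √x = 8·p_y/p_x, so x*(p_x,p_y) = (8·p_y/p_x)², and y* = (M − p_x·x*)/p_y.
Plugging in: x* = (8·2.25/12)² = 2.25.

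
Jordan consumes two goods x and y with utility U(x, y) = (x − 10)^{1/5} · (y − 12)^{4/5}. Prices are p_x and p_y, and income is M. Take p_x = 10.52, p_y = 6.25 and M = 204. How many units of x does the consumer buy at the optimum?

Discretionary income = 204 − 10·10.52 − 12·6.25 = 23.8; x* = 10 + 0.2·23.8/10.52 = 10.4525.

x* = 10.4525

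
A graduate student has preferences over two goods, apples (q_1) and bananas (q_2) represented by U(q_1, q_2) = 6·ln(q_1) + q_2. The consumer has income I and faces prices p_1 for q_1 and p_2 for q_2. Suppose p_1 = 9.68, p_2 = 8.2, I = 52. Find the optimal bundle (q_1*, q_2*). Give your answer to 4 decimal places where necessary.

Set MRS = p_1/p_2: (6/q_1)/1 = p_1/p_2.
So q_1*(p_1,p_2) = 6·p_2/p_1, independent of income; and q_2* = (I − 6·p_2)/p_2.
At the given prices: q_1* = 6·8.2/9.68 = 5.0826, and q_2* = 0.3415.

q_1* = 5.0826, q_2* = 0.3415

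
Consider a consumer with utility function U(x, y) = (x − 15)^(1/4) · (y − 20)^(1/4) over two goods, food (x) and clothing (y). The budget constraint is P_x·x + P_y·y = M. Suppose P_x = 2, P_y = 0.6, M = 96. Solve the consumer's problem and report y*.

After buying the subsistence bundle (15, 20), a share 0.5 of the remaining income goes to x: x* = 15 + 0.5·(M − 15P_x − 20P_y)/P_x.
Discretionary income = 96 − 15·2 − 20·0.6 = 54; y* = 20 + 0.5·54/0.6 = 65.

y* = 65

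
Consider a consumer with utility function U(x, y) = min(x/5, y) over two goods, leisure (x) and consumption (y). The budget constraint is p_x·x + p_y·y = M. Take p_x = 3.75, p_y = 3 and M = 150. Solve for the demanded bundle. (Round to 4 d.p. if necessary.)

x* = 34.4828, y* = 6.8966

Leontief preferences: the optimum is at the kink where x/5 = y/1, i.e. y = (1/5)·x.
Budget: p_x·x + p_y·(1/5)·x = M, so (5·p_x + p_y)·x = 5·M.
Demand: x*(p_x,p_y,M) = 5·M/(5·p_x + p_y), y* = M/(5·p_x + p_y).
Here 5·3.75 + 3 = 21.75, giving x* = 34.4828 and y* = 6.8966.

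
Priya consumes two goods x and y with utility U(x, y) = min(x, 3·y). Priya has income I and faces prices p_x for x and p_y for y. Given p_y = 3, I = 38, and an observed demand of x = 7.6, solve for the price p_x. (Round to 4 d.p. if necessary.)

p_x = 4

With perfect complements, no substitution: consume in ratio x:y = 3:1.
Budget: p_x·x + p_y·(1/3)·x = I, so (3·p_x + p_y)·x = 3·I.
Demand: x*(p_x,p_y,I) = 3·I/(3·p_x + p_y), y* = I/(3·p_x + p_y).
Set x* = 7.6 in the demand function and solve for p_x: p_x = 4.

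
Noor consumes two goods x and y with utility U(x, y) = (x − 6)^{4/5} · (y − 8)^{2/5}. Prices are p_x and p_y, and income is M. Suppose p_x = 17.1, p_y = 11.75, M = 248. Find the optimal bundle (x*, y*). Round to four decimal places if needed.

x* = 8.0039, y* = 9.4582

MRS = 2·(y−8)/(x−6). Tangency with p_x/p_y gives y−8 = (1/2)·(p_x/p_y)·(x−6).
Substituting into the budget: x* = 6 + 2/3·(M − 6·p_x − 8·p_y)/p_x, and y* = 8 + 1/3·(…)/p_y.
Discretionary income = 248 − 6·17.1 − 8·11.75 = 51.4; x* = 6 + 2/3·51.4/17.1 = 8.0039; y* = 8 + 1/3·51.4/11.75 = 9.4582.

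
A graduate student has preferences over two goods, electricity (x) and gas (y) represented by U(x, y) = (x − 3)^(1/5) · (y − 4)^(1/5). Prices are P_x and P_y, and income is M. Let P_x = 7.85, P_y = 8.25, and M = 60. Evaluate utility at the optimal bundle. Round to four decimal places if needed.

V = 0.5401

MRS = (y−4)/(x−3). Tangency with P_x/P_y gives y−4 = (P_x/P_y)·(x−3).
After buying the subsistence bundle (3, 4), a share 0.5 of the remaining income goes to x: x* = 3 + 0.5·(M − 3P_x − 4P_y)/P_x.
Discretionary income = 60 − 3·7.85 − 4·8.25 = 3.45; x* = 3 + 0.5·3.45/7.85 = 3.2197; y* = 4 + 0.5·3.45/8.25 = 4.2091.
Utility at the optimum: U(3.2197, 4.2091) = 0.5401.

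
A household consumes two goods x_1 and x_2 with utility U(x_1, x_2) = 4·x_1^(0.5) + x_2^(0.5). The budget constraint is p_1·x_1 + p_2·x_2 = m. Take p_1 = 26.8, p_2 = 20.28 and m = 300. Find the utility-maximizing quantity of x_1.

Numerically x_2/x_1 = 0.109147, so x_1* = 300/(26.8 + 20.28·0.109147) = 10.34.

x_1* = 10.34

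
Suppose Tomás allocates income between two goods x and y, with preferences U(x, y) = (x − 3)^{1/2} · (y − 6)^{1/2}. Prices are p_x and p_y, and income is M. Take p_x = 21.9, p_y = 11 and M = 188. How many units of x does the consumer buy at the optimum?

x* = 4.2854

Discretionary income = 188 − 3·21.9 − 6·11 = 56.3; x* = 3 + 0.5·56.3/21.9 = 4.2854.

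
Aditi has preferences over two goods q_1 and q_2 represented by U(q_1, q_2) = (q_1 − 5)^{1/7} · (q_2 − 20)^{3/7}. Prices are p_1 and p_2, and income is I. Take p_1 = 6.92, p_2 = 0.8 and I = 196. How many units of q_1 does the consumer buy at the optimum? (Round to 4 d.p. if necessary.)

Let q_1' = q_1−5, q_2' = q_2−20. MRS = (1/3)·q_2'/q_1' = p_1/p_2.
Substituting into the budget: q_1* = 5 + 0.25·(I − 5·p_1 − 20·p_2)/p_1, and q_2* = 20 + 0.75·(…)/p_2.
Discretionary income = 196 − 5·6.92 − 20·0.8 = 145.4; q_1* = 5 + 0.25·145.4/6.92 = 10.2529.

q_1* = 10.2529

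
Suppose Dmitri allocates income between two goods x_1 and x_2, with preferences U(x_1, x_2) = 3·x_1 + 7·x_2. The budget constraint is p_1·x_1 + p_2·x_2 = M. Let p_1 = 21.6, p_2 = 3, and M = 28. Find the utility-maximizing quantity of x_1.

Perfect substitutes: compare marginal utility per dollar. 3/p_1 vs 7/p_2 → 0.1389 vs 2.3333.
x_2 gives more utility per dollar, so spend all income on x_2: x_2* = M/p_2, x_1* = 0.
Numerically: x_1* = 0, x_2* = 9.3333.

x_1* = 0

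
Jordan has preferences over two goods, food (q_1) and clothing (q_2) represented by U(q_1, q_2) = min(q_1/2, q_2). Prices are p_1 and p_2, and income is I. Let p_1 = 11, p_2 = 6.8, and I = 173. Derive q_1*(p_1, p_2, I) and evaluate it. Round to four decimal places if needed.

Here 2·11 + 6.8 = 28.8, giving q_1* = 12.0139.

q_1* = 12.0139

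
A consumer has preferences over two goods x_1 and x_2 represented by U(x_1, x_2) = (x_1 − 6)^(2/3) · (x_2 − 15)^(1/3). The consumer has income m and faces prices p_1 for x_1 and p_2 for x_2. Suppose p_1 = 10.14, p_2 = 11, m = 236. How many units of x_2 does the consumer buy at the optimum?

Let x_1' = x_1−6, x_2' = x_2−15. MRS = 2·x_2'/x_1' = p_1/p_2.
Substituting into the budget: x_1* = 6 + 2/3·(m − 6·p_1 − 15·p_2)/p_1, and x_2* = 15 + 1/3·(…)/p_2.
Discretionary income = 236 − 6·10.14 − 15·11 = 10.16; x_2* = 15 + 1/3·10.16/11 = 15.3079.

x_2* = 15.3079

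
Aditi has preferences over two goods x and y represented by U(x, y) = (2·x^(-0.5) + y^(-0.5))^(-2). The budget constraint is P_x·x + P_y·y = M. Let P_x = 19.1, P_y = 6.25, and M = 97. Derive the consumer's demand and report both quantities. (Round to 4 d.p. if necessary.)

x* = 3.5413, y* = 4.6979

Numerically y/x = 1.326627, so x* = 97/(19.1 + 6.25·1.326627) = 3.5413 and y* = 1.326627·3.5413 = 4.6979.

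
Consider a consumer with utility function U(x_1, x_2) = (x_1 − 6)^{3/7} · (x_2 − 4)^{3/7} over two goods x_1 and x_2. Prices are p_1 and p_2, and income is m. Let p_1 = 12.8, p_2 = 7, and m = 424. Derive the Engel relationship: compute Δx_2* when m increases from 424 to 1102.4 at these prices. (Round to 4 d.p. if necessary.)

Let x_1' = x_1−6, x_2' = x_2−4. MRS = x_2'/x_1' = p_1/p_2.
After buying the subsistence bundle (6, 4), a share 0.5 of the remaining income goes to x_1: x_1* = 6 + 0.5·(m − 6p_1 − 4p_2)/p_1.
Discretionary income = 424 − 6·12.8 − 4·7 = 319.2; x_2* = 4 + 0.5·319.2/7 = 26.8.
At m' = 1102.4: x_2* = 75.2571. Change: 75.2571 − 26.8 = 48.4571.

Δx_2* = 48.4571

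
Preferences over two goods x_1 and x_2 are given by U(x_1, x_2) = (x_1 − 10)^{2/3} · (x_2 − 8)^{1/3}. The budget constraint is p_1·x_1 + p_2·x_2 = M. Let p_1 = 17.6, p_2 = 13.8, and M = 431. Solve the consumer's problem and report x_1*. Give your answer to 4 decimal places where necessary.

x_1* = 15.4773

This is Cobb-Douglas in (x_1−10, x_2−8): tangency gives 2/3·p_2·(x_2−8) = 1/3·p_1·(x_1−10).
After buying the subsistence bundle (10, 8), a share 2/3 of the remaining income goes to x_1: x_1* = 10 + 2/3·(M − 10p_1 − 8p_2)/p_1.
Discretionary income = 431 − 10·17.6 − 8·13.8 = 144.6; x_1* = 10 + 2/3·144.6/17.6 = 15.4773.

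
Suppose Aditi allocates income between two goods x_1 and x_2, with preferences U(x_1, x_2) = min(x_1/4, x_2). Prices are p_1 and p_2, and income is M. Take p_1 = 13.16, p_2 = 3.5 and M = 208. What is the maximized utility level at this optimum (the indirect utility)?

With perfect complements, no substitution: consume in ratio x_1:x_2 = 4:1.
Budget: p_1·x_1 + p_2·(1/4)·x_1 = M, so (4·p_1 + p_2)·x_1 = 4·M.
Demand: x_1*(p_1,p_2,M) = 4·M/(4·p_1 + p_2), x_2* = M/(4·p_1 + p_2).
Here 4·13.16 + 3.5 = 56.14, giving x_1* = 14.8201 and x_2* = 3.705.
Utility at the optimum: U(14.8201, 3.705) = 3.705.

V = 3.705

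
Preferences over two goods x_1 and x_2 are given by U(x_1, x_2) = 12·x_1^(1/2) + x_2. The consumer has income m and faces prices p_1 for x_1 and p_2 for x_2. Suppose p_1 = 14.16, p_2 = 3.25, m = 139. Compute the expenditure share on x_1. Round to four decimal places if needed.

share on x_1 = 0.1932

Set MRS = p_1/p_2: 6·x_1^(−1/2) = p_1/p_2.
Solve: √x_1 = 6·p_2/p_1, so x_1*(p_1,p_2) = (6·p_2/p_1)², and x_2* = (m − p_1·x_1*)/p_2.
Plugging in: x_1* = (6·3.25/14.16)² = 1.8965, x_2* = 34.5065.
Expenditure on x_1: 14.16·1.8965 = 26.8538; share = 0.1932.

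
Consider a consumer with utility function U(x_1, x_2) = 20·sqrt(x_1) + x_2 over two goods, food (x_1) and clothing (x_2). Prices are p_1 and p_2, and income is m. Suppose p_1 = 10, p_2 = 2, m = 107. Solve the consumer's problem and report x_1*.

MU_x_1 = 10/√x_1, MU_x_2 = 1. Tangency: 10/√x_1 = p_1/p_2.
Thus x_1* = (10·p_2/p_1)² — independent of m — with the rest of income spent on x_2.
Plugging in: x_1* = (10·2/10)² = 4.

x_1* = 4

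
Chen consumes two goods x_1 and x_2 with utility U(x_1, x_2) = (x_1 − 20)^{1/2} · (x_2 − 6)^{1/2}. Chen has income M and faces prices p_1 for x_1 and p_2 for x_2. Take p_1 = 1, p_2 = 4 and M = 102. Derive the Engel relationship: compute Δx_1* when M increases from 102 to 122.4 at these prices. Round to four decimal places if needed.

Δx_1* = 10.2

MRS = (x_2−6)/(x_1−20). Tangency with p_1/p_2 gives x_2−6 = (p_1/p_2)·(x_1−20).
After buying the subsistence bundle (20, 6), a share 0.5 of the remaining income goes to x_1: x_1* = 20 + 0.5·(M − 20p_1 − 6p_2)/p_1.
Discretionary income = 102 − 20·1 − 6·4 = 58; x_1* = 20 + 0.5·58/1 = 49.
At M' = 122.4: x_1* = 59.2. Change: 59.2 − 49 = 10.2.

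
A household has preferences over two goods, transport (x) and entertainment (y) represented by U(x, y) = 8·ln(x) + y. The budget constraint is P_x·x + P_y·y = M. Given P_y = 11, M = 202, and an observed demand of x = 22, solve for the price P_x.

Set MRS = P_x/P_y: (8/x)/1 = P_x/P_y.
So x*(P_x,P_y) = 8·P_y/P_x, independent of income; and y* = (M − 8·P_y)/P_y.
Set x* = 22 in the demand function and solve for P_x: P_x = 4.

P_x = 4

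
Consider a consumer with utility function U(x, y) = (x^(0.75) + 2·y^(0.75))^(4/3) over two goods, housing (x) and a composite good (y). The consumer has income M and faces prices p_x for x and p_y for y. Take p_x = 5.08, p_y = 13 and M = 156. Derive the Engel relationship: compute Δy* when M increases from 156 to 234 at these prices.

MU_x ∝ x^(-0.25), MU_y ∝ 2·y^(-0.25), so MRS = (1/2)·(y/x)^(0.25) = p_x/p_y.
Solve for the ratio: y/x = [2·p_x/p_y]^(4).
With the ratio pinned down, the budget gives x* = M/(p_x + p_y·(y/x)) and y* = (y/x)·x*.
Numerically y/x = 0.37308, so x* = 156/(5.08 + 13·0.37308) = 15.7099 and y* = 0.37308·15.7099 = 5.861.
At M' = 234: y* = 8.7916. Change: 8.7916 − 5.861 = 2.9305.

Δy* = 2.9305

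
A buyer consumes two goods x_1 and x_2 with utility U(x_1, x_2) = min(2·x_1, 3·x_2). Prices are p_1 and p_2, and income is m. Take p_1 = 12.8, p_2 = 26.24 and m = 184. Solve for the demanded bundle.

x_1* = 6.0739, x_2* = 4.0493

With perfect complements, no substitution: consume in ratio x_1:x_2 = 3:2.
Budget: p_1·x_1 + p_2·(2/3)·x_1 = m, so (3·p_1 + 2·p_2)·x_1 = 3·m.
Demand: x_1*(p_1,p_2,m) = 3·m/(3·p_1 + 2·p_2), x_2* = 2·m/(3·p_1 + 2·p_2).
Here 3·12.8 + 2·26.24 = 90.88, giving x_1* = 6.0739 and x_2* = 4.0493.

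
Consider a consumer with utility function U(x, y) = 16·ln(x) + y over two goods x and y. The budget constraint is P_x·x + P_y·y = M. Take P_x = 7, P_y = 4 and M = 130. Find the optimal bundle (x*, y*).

x* = 9.1429, y* = 16.5

MU_x = 16/x, MU_y = 1. Tangency: 16/x = P_x/P_y.
So x*(P_x,P_y) = 16·P_y/P_x, independent of income; and y* = (M − 16·P_y)/P_y.
At the given prices: x* = 16·4/7 = 9.1429, and y* = 16.5.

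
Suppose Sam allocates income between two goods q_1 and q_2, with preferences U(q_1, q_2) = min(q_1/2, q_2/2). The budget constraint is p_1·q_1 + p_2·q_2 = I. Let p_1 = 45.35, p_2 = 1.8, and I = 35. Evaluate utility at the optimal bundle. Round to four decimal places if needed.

V = 0.3712

Leontief preferences: the optimum is at the kink where q_1/2 = q_2/2, i.e. q_2 = q_1.
Budget: p_1·q_1 + p_2·q_1 = I, so (2·p_1 + 2·p_2)·q_1 = 2·I.
Demand: q_1*(p_1,p_2,I) = 2·I/(2·p_1 + 2·p_2), q_2* = 2·I/(2·p_1 + 2·p_2).
Here 2·45.35 + 2·1.8 = 94.3, giving q_1* = 0.7423 and q_2* = 0.7423.
Utility at the optimum: U(0.7423, 0.7423) = 0.3712.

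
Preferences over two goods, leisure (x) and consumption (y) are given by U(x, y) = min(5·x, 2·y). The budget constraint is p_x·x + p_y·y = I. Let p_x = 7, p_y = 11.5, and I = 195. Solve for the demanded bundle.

x* = 5.4545, y* = 13.6364

Demand: x*(p_x,p_y,I) = 2·I/(2·p_x + 5·p_y), y* = 5·I/(2·p_x + 5·p_y).
Here 2·7 + 5·11.5 = 71.5, giving x* = 5.4545 and y* = 13.6364.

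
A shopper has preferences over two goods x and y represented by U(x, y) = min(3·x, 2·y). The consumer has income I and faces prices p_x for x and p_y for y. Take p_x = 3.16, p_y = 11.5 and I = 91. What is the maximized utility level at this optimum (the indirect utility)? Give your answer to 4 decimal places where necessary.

Leontief preferences: the optimum is at the kink where x/2 = y/3, i.e. y = (3/2)·x.
Budget: p_x·x + p_y·(3/2)·x = I, so (2·p_x + 3·p_y)·x = 2·I.
Demand: x*(p_x,p_y,I) = 2·I/(2·p_x + 3·p_y), y* = 3·I/(2·p_x + 3·p_y).
Here 2·3.16 + 3·11.5 = 40.82, giving x* = 4.4586 and y* = 6.6879.
Utility at the optimum: U(4.4586, 6.6879) = 13.3758.

V = 13.3758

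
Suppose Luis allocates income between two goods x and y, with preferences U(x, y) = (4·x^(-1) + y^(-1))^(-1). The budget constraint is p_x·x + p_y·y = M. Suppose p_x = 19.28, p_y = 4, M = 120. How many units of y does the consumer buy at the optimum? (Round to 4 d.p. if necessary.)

y* = 5.5649

MU_x ∝ 4·x^(-2), MU_y ∝ y^(-2), so MRS = 4·(y/x)^(2) = p_x/p_y.
Solve for the ratio: y/x = [(1/4)·p_x/p_y]^(0.5).
With the ratio pinned down, the budget gives x* = M/(p_x + p_y·(y/x)) and y* = (y/x)·x*.
Numerically y/x = 1.097725, so x* = 120/(19.28 + 4·1.097725) = 5.0695 and y* = 1.097725·5.0695 = 5.5649.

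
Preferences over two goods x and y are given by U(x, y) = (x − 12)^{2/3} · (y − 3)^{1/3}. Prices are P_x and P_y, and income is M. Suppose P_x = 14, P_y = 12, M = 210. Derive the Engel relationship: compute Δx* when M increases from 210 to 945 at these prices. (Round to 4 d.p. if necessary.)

Let x' = x−12, y' = y−3. MRS = 2·y'/x' = P_x/P_y.
After buying the subsistence bundle (12, 3), a share 2/3 of the remaining income goes to x: x* = 12 + 2/3·(M − 12P_x − 3P_y)/P_x.
Discretionary income = 210 − 12·14 − 3·12 = 6; x* = 12 + 2/3·6/14 = 12.2857.
At M' = 945: x* = 47.2857. Change: 47.2857 − 12.2857 = 35.

Δx* = 35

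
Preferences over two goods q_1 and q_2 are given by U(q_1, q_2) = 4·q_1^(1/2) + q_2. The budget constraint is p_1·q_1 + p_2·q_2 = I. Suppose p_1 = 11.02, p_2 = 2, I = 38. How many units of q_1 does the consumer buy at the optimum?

Utility is quasi-linear in q_2; the FOC for q_1 is 2/√q_1 = p_1/p_2.
Solve: √q_1 = 2·p_2/p_1, so q_1*(p_1,p_2) = (2·p_2/p_1)², and q_2* = (I − p_1·q_1*)/p_2.
Plugging in: q_1* = (2·2/11.02)² = 0.1318.

q_1* = 0.1318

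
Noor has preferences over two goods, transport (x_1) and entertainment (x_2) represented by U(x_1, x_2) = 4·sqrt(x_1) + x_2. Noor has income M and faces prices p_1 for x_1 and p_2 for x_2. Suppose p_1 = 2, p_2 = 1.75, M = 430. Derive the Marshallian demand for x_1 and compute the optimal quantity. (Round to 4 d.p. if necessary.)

MU_x_1 = 2/√x_1, MU_x_2 = 1. Tangency: 2/√x_1 = p_1/p_2.
Solve: √x_1 = 2·p_2/p_1, so x_1*(p_1,p_2) = (2·p_2/p_1)², and x_2* = (M − p_1·x_1*)/p_2.
Plugging in: x_1* = (2·1.75/2)² = 3.0625.

x_1* = 3.0625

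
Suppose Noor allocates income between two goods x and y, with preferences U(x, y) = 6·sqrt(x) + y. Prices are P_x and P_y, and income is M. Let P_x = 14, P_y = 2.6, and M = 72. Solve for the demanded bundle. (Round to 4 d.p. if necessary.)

x* = 0.3104, y* = 26.0209

Set MRS = P_x/P_y: 3·x^(−1/2) = P_x/P_y.
Solve: √x = 3·P_y/P_x, so x*(P_x,P_y) = (3·P_y/P_x)², and y* = (M − P_x·x*)/P_y.
Plugging in: x* = (3·2.6/14)² = 0.3104, y* = 26.0209.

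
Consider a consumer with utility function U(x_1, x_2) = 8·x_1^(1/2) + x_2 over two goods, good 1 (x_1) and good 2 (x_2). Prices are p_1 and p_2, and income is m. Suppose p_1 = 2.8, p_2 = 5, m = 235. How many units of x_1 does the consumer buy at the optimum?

x_1* = 51.0204

Set MRS = p_1/p_2: 4·x_1^(−1/2) = p_1/p_2.
Thus x_1* = (4·p_2/p_1)² — independent of m — with the rest of income spent on x_2.
Plugging in: x_1* = (4·5/2.8)² = 51.0204.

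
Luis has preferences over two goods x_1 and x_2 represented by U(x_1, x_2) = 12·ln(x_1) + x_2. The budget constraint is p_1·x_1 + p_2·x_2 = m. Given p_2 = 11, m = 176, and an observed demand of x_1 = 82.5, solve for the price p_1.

MU_x_1 = 12/x_1, MU_x_2 = 1. Tangency: 12/x_1 = p_1/p_2.
So x_1*(p_1,p_2) = 12·p_2/p_1, independent of income; and x_2* = (m − 12·p_2)/p_2.
Set x_1* = 82.5 in the demand function and solve for p_1: p_1 = 1.6.

p_1 = 1.6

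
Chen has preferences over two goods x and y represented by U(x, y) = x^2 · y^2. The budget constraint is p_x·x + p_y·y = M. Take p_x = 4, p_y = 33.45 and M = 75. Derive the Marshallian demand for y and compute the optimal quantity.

y* = 1.1211

MU_x/MU_y = (2·y)/(2·x); tangency sets this equal to p_x/p_y.
Rearranging, p_y·y = p_x·x. Substituting into the budget gives p_x·x·(1 + 1) = M.
Demand: x*(p_x,p_y,M) = 0.5·M/p_x and y* = 0.5·M/p_y.
At p_x=4, p_y=33.45, M=75: y* = 0.5·75/33.45 = 1.1211.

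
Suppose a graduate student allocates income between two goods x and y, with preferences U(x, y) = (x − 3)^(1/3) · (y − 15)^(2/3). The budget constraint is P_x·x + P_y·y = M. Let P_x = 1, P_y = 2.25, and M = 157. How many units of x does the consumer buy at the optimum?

x* = 43.0833

Let x' = x−3, y' = y−15. MRS = (1/2)·y'/x' = P_x/P_y.
After buying the subsistence bundle (3, 15), a share 1/3 of the remaining income goes to x: x* = 3 + 1/3·(M − 3P_x − 15P_y)/P_x.
Discretionary income = 157 − 3·1 − 15·2.25 = 120.25; x* = 3 + 1/3·120.25/1 = 43.0833.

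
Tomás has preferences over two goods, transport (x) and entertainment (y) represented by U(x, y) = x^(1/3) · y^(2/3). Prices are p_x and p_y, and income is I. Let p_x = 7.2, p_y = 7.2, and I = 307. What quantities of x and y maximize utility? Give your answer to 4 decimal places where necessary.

Tangency: MRS = (1/2)·y/x = p_x/p_y.
So 1/3·p_y·y = 2/3·p_x·x; combined with the budget, a share 1/3 of income goes to x.
Demand: x*(p_x,p_y,I) = 1/3·I/p_x and y* = 2/3·I/p_y.
At p_x=7.2, p_y=7.2, I=307: x* = 1/3·307/7.2 = 14.213, y* = 28.4259.

x* = 14.213, y* = 28.4259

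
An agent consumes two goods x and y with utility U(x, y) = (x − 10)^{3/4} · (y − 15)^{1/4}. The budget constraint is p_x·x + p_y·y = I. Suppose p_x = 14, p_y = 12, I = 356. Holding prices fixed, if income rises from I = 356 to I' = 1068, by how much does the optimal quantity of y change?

Δy* = 14.8333

This is Cobb-Douglas in (x−10, y−15): tangency gives 0.75·p_y·(y−15) = 0.25·p_x·(x−10).
After buying the subsistence bundle (10, 15), a share 0.75 of the remaining income goes to x: x* = 10 + 0.75·(I − 10p_x − 15p_y)/p_x.
Discretionary income = 356 − 10·14 − 15·12 = 36; y* = 15 + 0.25·36/12 = 15.75.
At I' = 1068: y* = 30.5833. Change: 30.5833 − 15.75 = 14.8333.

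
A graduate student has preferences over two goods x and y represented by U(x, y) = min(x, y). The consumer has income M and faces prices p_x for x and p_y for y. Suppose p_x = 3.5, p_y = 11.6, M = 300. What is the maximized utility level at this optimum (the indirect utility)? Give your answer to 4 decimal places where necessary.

V = 19.8675

With perfect complements, no substitution: consume in ratio x:y = 1:1.
Budget: p_x·x + p_y·x = M, so (p_x + p_y)·x = M.
Demand: x*(p_x,p_y,M) = M/(p_x + p_y), y* = M/(p_x + p_y).
Here 3.5 + 11.6 = 15.1, giving x* = 19.8675 and y* = 19.8675.
Utility at the optimum: U(19.8675, 19.8675) = 19.8675.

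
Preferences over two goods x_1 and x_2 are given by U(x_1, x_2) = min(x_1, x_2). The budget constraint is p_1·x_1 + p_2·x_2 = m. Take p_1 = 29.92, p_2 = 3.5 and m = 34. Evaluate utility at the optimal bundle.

Leontief preferences: the optimum is at the kink where x_1/1 = x_2/1, i.e. x_2 = x_1.
Budget: p_1·x_1 + p_2·x_1 = m, so (p_1 + p_2)·x_1 = m.
Demand: x_1*(p_1,p_2,m) = m/(p_1 + p_2), x_2* = m/(p_1 + p_2).
Here 29.92 + 3.5 = 33.42, giving x_1* = 1.0174 and x_2* = 1.0174.
Utility at the optimum: U(1.0174, 1.0174) = 1.0174.

V = 1.0174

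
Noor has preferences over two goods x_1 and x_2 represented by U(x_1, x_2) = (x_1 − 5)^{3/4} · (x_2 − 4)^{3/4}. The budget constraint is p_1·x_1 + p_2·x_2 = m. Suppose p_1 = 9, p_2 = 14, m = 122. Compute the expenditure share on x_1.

Let x_1' = x_1−5, x_2' = x_2−4. MRS = x_2'/x_1' = p_1/p_2.
After buying the subsistence bundle (5, 4), a share 0.5 of the remaining income goes to x_1: x_1* = 5 + 0.5·(m − 5p_1 − 4p_2)/p_1.
Discretionary income = 122 − 5·9 − 4·14 = 21; x_1* = 5 + 0.5·21/9 = 6.1667; x_2* = 4 + 0.5·21/14 = 4.75.
Expenditure on x_1: 9·6.1667 = 55.5; share = 0.4549.

share on x_1 = 0.4549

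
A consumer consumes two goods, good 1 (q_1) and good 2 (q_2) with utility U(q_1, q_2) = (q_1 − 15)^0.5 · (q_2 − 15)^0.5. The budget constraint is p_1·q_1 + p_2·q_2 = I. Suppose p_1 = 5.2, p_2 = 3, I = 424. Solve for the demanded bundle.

q_1* = 43.9423, q_2* = 65.1667

MRS = (q_2−15)/(q_1−15). Tangency with p_1/p_2 gives q_2−15 = (p_1/p_2)·(q_1−15).
Substituting into the budget: q_1* = 15 + 0.5·(I − 15·p_1 − 15·p_2)/p_1, and q_2* = 15 + 0.5·(…)/p_2.
Discretionary income = 424 − 15·5.2 − 15·3 = 301; q_1* = 15 + 0.5·301/5.2 = 43.9423; q_2* = 15 + 0.5·301/3 = 65.1667.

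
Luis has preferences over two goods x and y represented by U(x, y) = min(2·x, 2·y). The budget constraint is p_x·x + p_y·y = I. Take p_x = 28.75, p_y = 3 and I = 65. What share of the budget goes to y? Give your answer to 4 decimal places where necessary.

share on y = 0.0945

With perfect complements, no substitution: consume in ratio x:y = 2:2.
Budget: p_x·x + p_y·x = I, so (2·p_x + 2·p_y)·x = 2·I.
Demand: x*(p_x,p_y,I) = 2·I/(2·p_x + 2·p_y), y* = 2·I/(2·p_x + 2·p_y).
Here 2·28.75 + 2·3 = 63.5, giving x* = 2.0472 and y* = 2.0472.
Expenditure on y: 3·2.0472 = 6.1417; share = 0.0945.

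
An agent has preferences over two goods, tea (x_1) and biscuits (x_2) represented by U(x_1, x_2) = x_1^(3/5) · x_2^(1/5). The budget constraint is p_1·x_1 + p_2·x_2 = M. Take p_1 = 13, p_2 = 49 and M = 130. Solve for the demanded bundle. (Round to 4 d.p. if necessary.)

MU_x_1/MU_x_2 = (0.6·x_2)/(0.2·x_1); tangency sets this equal to p_1/p_2.
So 0.6·p_2·x_2 = 0.2·p_1·x_1; combined with the budget, a share 0.75 of income goes to x_1.
Demand: x_1*(p_1,p_2,M) = 0.75·M/p_1 and x_2* = 0.25·M/p_2.
At p_1=13, p_2=49, M=130: x_1* = 0.75·130/13 = 7.5, x_2* = 0.6633.

x_1* = 7.5, x_2* = 0.6633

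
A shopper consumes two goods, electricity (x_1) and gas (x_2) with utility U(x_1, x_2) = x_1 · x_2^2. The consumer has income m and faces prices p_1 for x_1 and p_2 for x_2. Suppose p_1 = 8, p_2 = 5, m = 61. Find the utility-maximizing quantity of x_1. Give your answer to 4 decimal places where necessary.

At p_1=8, p_2=5, m=61: x_1* = 1/3·61/8 = 2.5417.

x_1* = 2.5417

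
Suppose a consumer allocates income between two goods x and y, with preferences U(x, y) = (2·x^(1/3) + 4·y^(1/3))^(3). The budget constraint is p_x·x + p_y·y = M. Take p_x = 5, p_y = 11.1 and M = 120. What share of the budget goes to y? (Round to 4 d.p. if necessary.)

From the CES first-order condition, (1/2)·(y/x)^(2/3) = p_x/p_y.
Hence y/x = (2·p_x/p_y)^(1/(2/3)), i.e. raised to the 1.5 power.
Substitute y = (y/x)·x into the budget: x* = M/(p_x + p_y·(y/x)).
Numerically y/x = 0.855097, so x* = 120/(5 + 11.1·0.855097) = 8.2807 and y* = 0.855097·8.2807 = 7.0808.
Expenditure on y: 11.1·7.0808 = 78.5966; share = 0.655.

share on y = 0.655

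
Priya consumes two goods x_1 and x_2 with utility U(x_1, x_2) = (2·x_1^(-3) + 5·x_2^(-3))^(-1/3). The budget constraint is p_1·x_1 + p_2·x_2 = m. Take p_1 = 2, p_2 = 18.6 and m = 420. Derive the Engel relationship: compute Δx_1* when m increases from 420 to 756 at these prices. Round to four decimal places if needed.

Δx_1* = 21.8281

Substitute x_2 = (x_2/x_1)·x_1 into the budget: x_1* = m/(p_1 + p_2·(x_2/x_1)).
Numerically x_2/x_1 = 0.720053, so x_1* = 420/(2 + 18.6·0.720053) = 27.2852.
At m' = 756: x_1* = 49.1133. Change: 49.1133 − 27.2852 = 21.8281.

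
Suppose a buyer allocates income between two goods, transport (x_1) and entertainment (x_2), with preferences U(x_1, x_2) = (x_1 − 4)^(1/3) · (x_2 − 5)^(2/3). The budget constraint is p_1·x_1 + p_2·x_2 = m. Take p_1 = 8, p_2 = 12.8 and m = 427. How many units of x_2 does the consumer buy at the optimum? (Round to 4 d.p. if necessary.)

Let x_1' = x_1−4, x_2' = x_2−5. MRS = (1/2)·x_2'/x_1' = p_1/p_2.
After buying the subsistence bundle (4, 5), a share 1/3 of the remaining income goes to x_1: x_1* = 4 + 1/3·(m − 4p_1 − 5p_2)/p_1.
Discretionary income = 427 − 4·8 − 5·12.8 = 331; x_2* = 5 + 2/3·331/12.8 = 22.2396.

x_2* = 22.2396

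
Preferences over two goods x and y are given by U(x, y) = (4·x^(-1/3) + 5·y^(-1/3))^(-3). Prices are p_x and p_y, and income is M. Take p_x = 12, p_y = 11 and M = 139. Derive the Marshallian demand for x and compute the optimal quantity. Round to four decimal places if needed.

MRS = MU_x/MU_y = (4/5)·(y/x)^(4/3). Set equal to p_x/p_y.
Solve for the ratio: y/x = [(5/4)·p_x/p_y]^(0.75).
With the ratio pinned down, the budget gives x* = M/(p_x + p_y·(y/x)) and y* = (y/x)·x*.
Numerically y/x = 1.261897, so x* = 139/(12 + 11·1.261897) = 5.3708.

x* = 5.3708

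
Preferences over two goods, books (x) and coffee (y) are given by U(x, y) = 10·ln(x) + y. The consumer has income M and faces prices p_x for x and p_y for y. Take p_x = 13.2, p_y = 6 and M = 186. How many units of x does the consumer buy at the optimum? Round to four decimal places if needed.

x* = 4.5455

Set MRS = p_x/p_y: (10/x)/1 = p_x/p_y.
So x*(p_x,p_y) = 10·p_y/p_x, independent of income; and y* = (M − 10·p_y)/p_y.
At the given prices: x* = 10·6/13.2 = 4.5455.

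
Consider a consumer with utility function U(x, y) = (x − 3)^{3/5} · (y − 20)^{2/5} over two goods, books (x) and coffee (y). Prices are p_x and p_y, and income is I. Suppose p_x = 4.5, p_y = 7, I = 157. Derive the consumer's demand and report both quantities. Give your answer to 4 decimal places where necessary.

x* = 3.4667, y* = 20.2

Discretionary income = 157 − 3·4.5 − 20·7 = 3.5; x* = 3 + 0.6·3.5/4.5 = 3.4667; y* = 20 + 0.4·3.5/7 = 20.2.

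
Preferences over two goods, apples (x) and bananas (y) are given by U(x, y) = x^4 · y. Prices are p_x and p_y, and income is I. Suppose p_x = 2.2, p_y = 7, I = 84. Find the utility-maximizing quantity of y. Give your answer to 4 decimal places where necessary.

Tangency: MRS = 4·y/x = p_x/p_y.
Rearranging, p_y·y = (1/4)·p_x·x. Substituting into the budget gives p_x·x·(1 + (1/4)) = I.
Demand: x*(p_x,p_y,I) = 0.8·I/p_x and y* = 0.2·I/p_y.
At p_x=2.2, p_y=7, I=84: y* = 0.2·84/7 = 2.4.

y* = 2.4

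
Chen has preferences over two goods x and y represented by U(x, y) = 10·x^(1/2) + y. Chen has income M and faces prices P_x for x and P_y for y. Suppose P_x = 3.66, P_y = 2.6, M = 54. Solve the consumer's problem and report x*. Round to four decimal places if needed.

Utility is quasi-linear in y; the FOC for x is 5/√x = P_x/P_y.
Solve: √x = 5·P_y/P_x, so x*(P_x,P_y) = (5·P_y/P_x)², and y* = (M − P_x·x*)/P_y.
Plugging in: x* = (5·2.6/3.66)² = 12.6161.

x* = 12.6161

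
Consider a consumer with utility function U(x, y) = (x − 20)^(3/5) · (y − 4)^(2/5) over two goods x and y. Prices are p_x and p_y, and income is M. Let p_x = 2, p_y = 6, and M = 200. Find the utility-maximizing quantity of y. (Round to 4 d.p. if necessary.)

MRS = (3/2)·(y−4)/(x−20). Tangency with p_x/p_y gives y−4 = (2/3)·(p_x/p_y)·(x−20).
Substituting into the budget: x* = 20 + 0.6·(M − 20·p_x − 4·p_y)/p_x, and y* = 4 + 0.4·(…)/p_y.
Discretionary income = 200 − 20·2 − 4·6 = 136; y* = 4 + 0.4·136/6 = 13.0667.

y* = 13.0667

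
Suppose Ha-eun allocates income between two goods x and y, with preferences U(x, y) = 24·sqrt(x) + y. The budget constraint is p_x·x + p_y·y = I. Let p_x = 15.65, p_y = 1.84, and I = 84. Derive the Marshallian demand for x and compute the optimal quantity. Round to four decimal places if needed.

Set MRS = p_x/p_y: 12·x^(−1/2) = p_x/p_y.
Thus x* = (12·p_y/p_x)² — independent of I — with the rest of income spent on y.
Plugging in: x* = (12·1.84/15.65)² = 1.9905.

x* = 1.9905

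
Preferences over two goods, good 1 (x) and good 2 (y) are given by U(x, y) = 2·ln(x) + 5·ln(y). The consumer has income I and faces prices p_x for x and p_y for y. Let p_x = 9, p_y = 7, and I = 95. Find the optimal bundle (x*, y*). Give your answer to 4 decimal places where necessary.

The MRS is (2/5)·y/x. Set MRS = p_x/p_y.
Rearranging, p_y·y = (5/2)·p_x·x. Substituting into the budget gives p_x·x·(1 + (5/2)) = I.
Demand: x*(p_x,p_y,I) = 2/7·I/p_x and y* = 5/7·I/p_y.
At p_x=9, p_y=7, I=95: x* = 2/7·95/9 = 3.0159, y* = 9.6939.

x* = 3.0159, y* = 9.6939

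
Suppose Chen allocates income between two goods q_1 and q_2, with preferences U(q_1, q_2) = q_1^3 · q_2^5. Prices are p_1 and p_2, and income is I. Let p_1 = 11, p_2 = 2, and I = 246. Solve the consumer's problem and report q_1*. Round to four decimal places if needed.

q_1* = 8.3864

At p_1=11, p_2=2, I=246: q_1* = 0.375·246/11 = 8.3864.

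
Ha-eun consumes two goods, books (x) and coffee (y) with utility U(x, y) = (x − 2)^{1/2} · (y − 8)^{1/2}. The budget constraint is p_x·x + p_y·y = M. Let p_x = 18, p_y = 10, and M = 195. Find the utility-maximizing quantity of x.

x* = 4.1944

This is Cobb-Douglas in (x−2, y−8): tangency gives 0.5·p_y·(y−8) = 0.5·p_x·(x−2).
Substituting into the budget: x* = 2 + 0.5·(M − 2·p_x − 8·p_y)/p_x, and y* = 8 + 0.5·(…)/p_y.
Discretionary income = 195 − 2·18 − 8·10 = 79; x* = 2 + 0.5·79/18 = 4.1944.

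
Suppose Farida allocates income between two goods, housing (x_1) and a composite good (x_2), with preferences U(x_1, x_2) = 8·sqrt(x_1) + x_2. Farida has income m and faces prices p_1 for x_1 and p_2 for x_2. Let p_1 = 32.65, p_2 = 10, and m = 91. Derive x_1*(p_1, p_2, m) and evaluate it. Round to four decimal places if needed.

x_1* = 1.5009

Set MRS = p_1/p_2: 4·x_1^(−1/2) = p_1/p_2.
Solve: √x_1 = 4·p_2/p_1, so x_1*(p_1,p_2) = (4·p_2/p_1)², and x_2* = (m − p_1·x_1*)/p_2.
Plugging in: x_1* = (4·10/32.65)² = 1.5009.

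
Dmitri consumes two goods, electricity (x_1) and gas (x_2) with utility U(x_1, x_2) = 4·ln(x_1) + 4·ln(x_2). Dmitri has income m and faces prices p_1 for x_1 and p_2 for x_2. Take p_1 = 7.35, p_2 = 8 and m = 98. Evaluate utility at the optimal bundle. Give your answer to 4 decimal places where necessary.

V = 14.838

Tangency: MRS = x_2/x_1 = p_1/p_2.
Rearranging, p_2·x_2 = p_1·x_1. Substituting into the budget gives p_1·x_1·(1 + 1) = m.
Demand: x_1*(p_1,p_2,m) = 0.5·m/p_1 and x_2* = 0.5·m/p_2.
At p_1=7.35, p_2=8, m=98: x_1* = 0.5·98/7.35 = 6.6667, x_2* = 6.125.
Utility at the optimum: U(6.6667, 6.125) = 14.838.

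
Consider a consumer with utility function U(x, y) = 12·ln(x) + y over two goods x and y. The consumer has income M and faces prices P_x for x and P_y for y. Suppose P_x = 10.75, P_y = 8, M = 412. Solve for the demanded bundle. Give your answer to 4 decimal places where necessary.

MU_x = 12/x, MU_y = 1. Tangency: 12/x = P_x/P_y.
So x*(P_x,P_y) = 12·P_y/P_x, independent of income; and y* = (M − 12·P_y)/P_y.
At the given prices: x* = 12·8/10.75 = 8.9302, and y* = 39.5.

x* = 8.9302, y* = 39.5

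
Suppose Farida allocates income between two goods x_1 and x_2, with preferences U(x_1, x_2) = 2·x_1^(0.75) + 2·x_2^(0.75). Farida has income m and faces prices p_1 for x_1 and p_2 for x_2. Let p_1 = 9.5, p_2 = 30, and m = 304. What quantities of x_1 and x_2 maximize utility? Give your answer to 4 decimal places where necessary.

Numerically x_2/x_1 = 0.010056, so x_1* = 304/(9.5 + 30·0.010056) = 31.0151 and x_2* = 0.010056·31.0151 = 0.3119.

x_1* = 31.0151, x_2* = 0.3119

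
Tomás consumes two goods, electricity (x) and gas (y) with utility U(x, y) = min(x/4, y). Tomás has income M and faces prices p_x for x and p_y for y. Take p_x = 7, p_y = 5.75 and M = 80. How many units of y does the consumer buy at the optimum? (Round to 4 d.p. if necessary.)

Leontief preferences: the optimum is at the kink where x/4 = y/1, i.e. y = (1/4)·x.
Budget: p_x·x + p_y·(1/4)·x = M, so (4·p_x + p_y)·x = 4·M.
Demand: x*(p_x,p_y,M) = 4·M/(4·p_x + p_y), y* = M/(4·p_x + p_y).
Here 4·7 + 5.75 = 33.75, giving y* = 2.3704.

y* = 2.3704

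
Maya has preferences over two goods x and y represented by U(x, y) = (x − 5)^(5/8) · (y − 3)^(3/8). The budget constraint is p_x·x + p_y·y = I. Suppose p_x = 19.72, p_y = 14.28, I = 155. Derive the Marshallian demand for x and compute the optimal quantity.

x* = 5.4298

MRS = (5/3)·(y−3)/(x−5). Tangency with p_x/p_y gives y−3 = (3/5)·(p_x/p_y)·(x−5).
Substituting into the budget: x* = 5 + 0.625·(I − 5·p_x − 3·p_y)/p_x, and y* = 3 + 0.375·(…)/p_y.
Discretionary income = 155 − 5·19.72 − 3·14.28 = 13.56; x* = 5 + 0.625·13.56/19.72 = 5.4298.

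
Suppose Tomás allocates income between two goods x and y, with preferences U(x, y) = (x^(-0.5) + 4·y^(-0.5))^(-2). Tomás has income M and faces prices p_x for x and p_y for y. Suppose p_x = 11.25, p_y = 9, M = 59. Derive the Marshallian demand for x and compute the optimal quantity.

x* = 1.5706

MU_x ∝ x^(-1.5), MU_y ∝ 4·y^(-1.5), so MRS = (1/4)·(y/x)^(1.5) = p_x/p_y.
Hence y/x = (4·p_x/p_y)^(1/(1.5)), i.e. raised to the 2/3 power.
With the ratio pinned down, the budget gives x* = M/(p_x + p_y·(y/x)) and y* = (y/x)·x*.
Numerically y/x = 2.924018, so x* = 59/(11.25 + 9·2.924018) = 1.5706.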